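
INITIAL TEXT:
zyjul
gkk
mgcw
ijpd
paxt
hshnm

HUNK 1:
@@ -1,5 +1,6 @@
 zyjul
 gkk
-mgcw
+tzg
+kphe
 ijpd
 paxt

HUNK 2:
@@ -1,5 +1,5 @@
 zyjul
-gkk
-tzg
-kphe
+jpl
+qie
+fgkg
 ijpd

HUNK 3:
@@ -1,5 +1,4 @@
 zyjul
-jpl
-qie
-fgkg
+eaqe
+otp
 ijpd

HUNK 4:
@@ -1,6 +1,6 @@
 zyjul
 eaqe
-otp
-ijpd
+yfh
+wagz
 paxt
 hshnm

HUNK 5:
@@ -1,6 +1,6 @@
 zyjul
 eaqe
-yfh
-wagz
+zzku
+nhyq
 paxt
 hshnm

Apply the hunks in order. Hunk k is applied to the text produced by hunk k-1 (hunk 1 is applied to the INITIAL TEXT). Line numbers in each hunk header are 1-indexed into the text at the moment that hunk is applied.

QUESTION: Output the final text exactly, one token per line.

Answer: zyjul
eaqe
zzku
nhyq
paxt
hshnm

Derivation:
Hunk 1: at line 1 remove [mgcw] add [tzg,kphe] -> 7 lines: zyjul gkk tzg kphe ijpd paxt hshnm
Hunk 2: at line 1 remove [gkk,tzg,kphe] add [jpl,qie,fgkg] -> 7 lines: zyjul jpl qie fgkg ijpd paxt hshnm
Hunk 3: at line 1 remove [jpl,qie,fgkg] add [eaqe,otp] -> 6 lines: zyjul eaqe otp ijpd paxt hshnm
Hunk 4: at line 1 remove [otp,ijpd] add [yfh,wagz] -> 6 lines: zyjul eaqe yfh wagz paxt hshnm
Hunk 5: at line 1 remove [yfh,wagz] add [zzku,nhyq] -> 6 lines: zyjul eaqe zzku nhyq paxt hshnm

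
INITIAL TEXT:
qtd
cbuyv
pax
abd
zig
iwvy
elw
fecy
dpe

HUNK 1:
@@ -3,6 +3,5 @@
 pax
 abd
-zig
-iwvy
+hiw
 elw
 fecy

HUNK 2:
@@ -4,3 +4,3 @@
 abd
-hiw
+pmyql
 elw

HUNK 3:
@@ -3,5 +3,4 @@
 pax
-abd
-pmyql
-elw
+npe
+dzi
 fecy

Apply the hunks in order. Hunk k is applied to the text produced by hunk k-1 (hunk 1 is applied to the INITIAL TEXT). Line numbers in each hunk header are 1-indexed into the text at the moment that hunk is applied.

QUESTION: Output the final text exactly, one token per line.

Answer: qtd
cbuyv
pax
npe
dzi
fecy
dpe

Derivation:
Hunk 1: at line 3 remove [zig,iwvy] add [hiw] -> 8 lines: qtd cbuyv pax abd hiw elw fecy dpe
Hunk 2: at line 4 remove [hiw] add [pmyql] -> 8 lines: qtd cbuyv pax abd pmyql elw fecy dpe
Hunk 3: at line 3 remove [abd,pmyql,elw] add [npe,dzi] -> 7 lines: qtd cbuyv pax npe dzi fecy dpe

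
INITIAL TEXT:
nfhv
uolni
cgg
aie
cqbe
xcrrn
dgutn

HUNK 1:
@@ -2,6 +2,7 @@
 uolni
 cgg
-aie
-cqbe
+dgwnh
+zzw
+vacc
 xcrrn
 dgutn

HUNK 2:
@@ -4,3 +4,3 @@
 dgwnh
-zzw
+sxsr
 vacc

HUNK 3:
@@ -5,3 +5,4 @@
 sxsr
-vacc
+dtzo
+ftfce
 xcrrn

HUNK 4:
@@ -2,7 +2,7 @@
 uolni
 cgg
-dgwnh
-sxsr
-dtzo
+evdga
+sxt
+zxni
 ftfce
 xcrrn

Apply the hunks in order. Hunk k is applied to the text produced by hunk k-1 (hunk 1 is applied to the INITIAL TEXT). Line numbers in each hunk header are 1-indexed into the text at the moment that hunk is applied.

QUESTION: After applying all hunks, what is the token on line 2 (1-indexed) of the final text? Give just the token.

Answer: uolni

Derivation:
Hunk 1: at line 2 remove [aie,cqbe] add [dgwnh,zzw,vacc] -> 8 lines: nfhv uolni cgg dgwnh zzw vacc xcrrn dgutn
Hunk 2: at line 4 remove [zzw] add [sxsr] -> 8 lines: nfhv uolni cgg dgwnh sxsr vacc xcrrn dgutn
Hunk 3: at line 5 remove [vacc] add [dtzo,ftfce] -> 9 lines: nfhv uolni cgg dgwnh sxsr dtzo ftfce xcrrn dgutn
Hunk 4: at line 2 remove [dgwnh,sxsr,dtzo] add [evdga,sxt,zxni] -> 9 lines: nfhv uolni cgg evdga sxt zxni ftfce xcrrn dgutn
Final line 2: uolni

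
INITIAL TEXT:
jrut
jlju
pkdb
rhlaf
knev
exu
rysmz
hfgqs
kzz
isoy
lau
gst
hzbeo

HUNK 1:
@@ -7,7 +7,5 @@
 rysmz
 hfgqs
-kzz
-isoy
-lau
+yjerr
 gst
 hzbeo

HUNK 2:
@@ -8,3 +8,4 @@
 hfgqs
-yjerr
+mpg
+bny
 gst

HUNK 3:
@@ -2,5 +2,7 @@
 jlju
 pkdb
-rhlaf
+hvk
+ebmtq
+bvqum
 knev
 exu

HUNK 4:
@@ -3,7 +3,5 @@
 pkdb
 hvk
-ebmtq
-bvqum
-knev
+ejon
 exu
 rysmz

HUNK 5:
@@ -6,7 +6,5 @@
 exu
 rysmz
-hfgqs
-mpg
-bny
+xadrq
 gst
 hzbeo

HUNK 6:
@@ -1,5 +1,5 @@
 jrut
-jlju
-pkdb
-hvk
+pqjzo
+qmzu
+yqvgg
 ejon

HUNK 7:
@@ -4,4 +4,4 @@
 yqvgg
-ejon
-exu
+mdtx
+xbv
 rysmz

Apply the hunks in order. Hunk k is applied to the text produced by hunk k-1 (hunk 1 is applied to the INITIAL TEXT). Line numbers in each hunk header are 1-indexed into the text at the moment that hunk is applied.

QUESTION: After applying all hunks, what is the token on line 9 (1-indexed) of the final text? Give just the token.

Answer: gst

Derivation:
Hunk 1: at line 7 remove [kzz,isoy,lau] add [yjerr] -> 11 lines: jrut jlju pkdb rhlaf knev exu rysmz hfgqs yjerr gst hzbeo
Hunk 2: at line 8 remove [yjerr] add [mpg,bny] -> 12 lines: jrut jlju pkdb rhlaf knev exu rysmz hfgqs mpg bny gst hzbeo
Hunk 3: at line 2 remove [rhlaf] add [hvk,ebmtq,bvqum] -> 14 lines: jrut jlju pkdb hvk ebmtq bvqum knev exu rysmz hfgqs mpg bny gst hzbeo
Hunk 4: at line 3 remove [ebmtq,bvqum,knev] add [ejon] -> 12 lines: jrut jlju pkdb hvk ejon exu rysmz hfgqs mpg bny gst hzbeo
Hunk 5: at line 6 remove [hfgqs,mpg,bny] add [xadrq] -> 10 lines: jrut jlju pkdb hvk ejon exu rysmz xadrq gst hzbeo
Hunk 6: at line 1 remove [jlju,pkdb,hvk] add [pqjzo,qmzu,yqvgg] -> 10 lines: jrut pqjzo qmzu yqvgg ejon exu rysmz xadrq gst hzbeo
Hunk 7: at line 4 remove [ejon,exu] add [mdtx,xbv] -> 10 lines: jrut pqjzo qmzu yqvgg mdtx xbv rysmz xadrq gst hzbeo
Final line 9: gst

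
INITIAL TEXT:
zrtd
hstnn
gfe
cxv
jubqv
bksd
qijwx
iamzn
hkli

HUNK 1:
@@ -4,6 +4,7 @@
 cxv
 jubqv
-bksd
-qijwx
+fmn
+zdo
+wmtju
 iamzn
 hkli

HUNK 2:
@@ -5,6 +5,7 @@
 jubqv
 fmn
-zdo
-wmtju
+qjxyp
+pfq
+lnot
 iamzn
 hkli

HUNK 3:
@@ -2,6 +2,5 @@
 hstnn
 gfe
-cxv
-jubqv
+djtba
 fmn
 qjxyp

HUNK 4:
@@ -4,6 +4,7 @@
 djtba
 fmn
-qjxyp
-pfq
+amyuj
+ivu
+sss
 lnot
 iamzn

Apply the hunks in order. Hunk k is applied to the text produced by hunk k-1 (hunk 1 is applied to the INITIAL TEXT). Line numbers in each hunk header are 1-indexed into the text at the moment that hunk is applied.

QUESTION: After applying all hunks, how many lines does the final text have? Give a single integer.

Answer: 11

Derivation:
Hunk 1: at line 4 remove [bksd,qijwx] add [fmn,zdo,wmtju] -> 10 lines: zrtd hstnn gfe cxv jubqv fmn zdo wmtju iamzn hkli
Hunk 2: at line 5 remove [zdo,wmtju] add [qjxyp,pfq,lnot] -> 11 lines: zrtd hstnn gfe cxv jubqv fmn qjxyp pfq lnot iamzn hkli
Hunk 3: at line 2 remove [cxv,jubqv] add [djtba] -> 10 lines: zrtd hstnn gfe djtba fmn qjxyp pfq lnot iamzn hkli
Hunk 4: at line 4 remove [qjxyp,pfq] add [amyuj,ivu,sss] -> 11 lines: zrtd hstnn gfe djtba fmn amyuj ivu sss lnot iamzn hkli
Final line count: 11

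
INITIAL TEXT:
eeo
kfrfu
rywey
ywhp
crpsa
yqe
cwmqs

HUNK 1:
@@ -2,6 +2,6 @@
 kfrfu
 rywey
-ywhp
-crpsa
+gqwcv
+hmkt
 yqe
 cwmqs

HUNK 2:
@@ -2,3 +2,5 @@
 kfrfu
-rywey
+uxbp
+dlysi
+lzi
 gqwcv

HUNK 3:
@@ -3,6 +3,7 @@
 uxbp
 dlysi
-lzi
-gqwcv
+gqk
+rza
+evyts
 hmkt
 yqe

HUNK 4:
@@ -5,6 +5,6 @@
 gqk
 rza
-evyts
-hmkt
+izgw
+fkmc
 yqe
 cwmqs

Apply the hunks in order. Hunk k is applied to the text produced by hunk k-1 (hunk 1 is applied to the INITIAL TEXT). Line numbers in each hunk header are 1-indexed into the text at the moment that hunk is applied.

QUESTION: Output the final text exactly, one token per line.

Hunk 1: at line 2 remove [ywhp,crpsa] add [gqwcv,hmkt] -> 7 lines: eeo kfrfu rywey gqwcv hmkt yqe cwmqs
Hunk 2: at line 2 remove [rywey] add [uxbp,dlysi,lzi] -> 9 lines: eeo kfrfu uxbp dlysi lzi gqwcv hmkt yqe cwmqs
Hunk 3: at line 3 remove [lzi,gqwcv] add [gqk,rza,evyts] -> 10 lines: eeo kfrfu uxbp dlysi gqk rza evyts hmkt yqe cwmqs
Hunk 4: at line 5 remove [evyts,hmkt] add [izgw,fkmc] -> 10 lines: eeo kfrfu uxbp dlysi gqk rza izgw fkmc yqe cwmqs

Answer: eeo
kfrfu
uxbp
dlysi
gqk
rza
izgw
fkmc
yqe
cwmqs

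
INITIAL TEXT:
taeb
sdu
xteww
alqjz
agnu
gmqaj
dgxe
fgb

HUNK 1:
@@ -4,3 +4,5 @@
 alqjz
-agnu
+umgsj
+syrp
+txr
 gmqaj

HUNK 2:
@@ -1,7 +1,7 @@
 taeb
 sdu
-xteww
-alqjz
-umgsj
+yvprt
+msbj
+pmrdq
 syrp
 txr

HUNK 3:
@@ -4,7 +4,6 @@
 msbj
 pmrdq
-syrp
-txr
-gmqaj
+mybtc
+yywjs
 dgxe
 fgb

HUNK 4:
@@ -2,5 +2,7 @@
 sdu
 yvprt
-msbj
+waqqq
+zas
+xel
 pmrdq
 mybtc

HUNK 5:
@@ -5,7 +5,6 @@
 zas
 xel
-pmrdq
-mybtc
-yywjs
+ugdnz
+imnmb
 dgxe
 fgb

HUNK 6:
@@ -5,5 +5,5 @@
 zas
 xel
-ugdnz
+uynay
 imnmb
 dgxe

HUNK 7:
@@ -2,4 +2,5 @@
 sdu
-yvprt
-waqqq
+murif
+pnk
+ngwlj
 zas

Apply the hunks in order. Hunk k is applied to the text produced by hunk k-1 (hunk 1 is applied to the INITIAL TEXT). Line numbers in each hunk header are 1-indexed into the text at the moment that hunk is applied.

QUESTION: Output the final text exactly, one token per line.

Answer: taeb
sdu
murif
pnk
ngwlj
zas
xel
uynay
imnmb
dgxe
fgb

Derivation:
Hunk 1: at line 4 remove [agnu] add [umgsj,syrp,txr] -> 10 lines: taeb sdu xteww alqjz umgsj syrp txr gmqaj dgxe fgb
Hunk 2: at line 1 remove [xteww,alqjz,umgsj] add [yvprt,msbj,pmrdq] -> 10 lines: taeb sdu yvprt msbj pmrdq syrp txr gmqaj dgxe fgb
Hunk 3: at line 4 remove [syrp,txr,gmqaj] add [mybtc,yywjs] -> 9 lines: taeb sdu yvprt msbj pmrdq mybtc yywjs dgxe fgb
Hunk 4: at line 2 remove [msbj] add [waqqq,zas,xel] -> 11 lines: taeb sdu yvprt waqqq zas xel pmrdq mybtc yywjs dgxe fgb
Hunk 5: at line 5 remove [pmrdq,mybtc,yywjs] add [ugdnz,imnmb] -> 10 lines: taeb sdu yvprt waqqq zas xel ugdnz imnmb dgxe fgb
Hunk 6: at line 5 remove [ugdnz] add [uynay] -> 10 lines: taeb sdu yvprt waqqq zas xel uynay imnmb dgxe fgb
Hunk 7: at line 2 remove [yvprt,waqqq] add [murif,pnk,ngwlj] -> 11 lines: taeb sdu murif pnk ngwlj zas xel uynay imnmb dgxe fgb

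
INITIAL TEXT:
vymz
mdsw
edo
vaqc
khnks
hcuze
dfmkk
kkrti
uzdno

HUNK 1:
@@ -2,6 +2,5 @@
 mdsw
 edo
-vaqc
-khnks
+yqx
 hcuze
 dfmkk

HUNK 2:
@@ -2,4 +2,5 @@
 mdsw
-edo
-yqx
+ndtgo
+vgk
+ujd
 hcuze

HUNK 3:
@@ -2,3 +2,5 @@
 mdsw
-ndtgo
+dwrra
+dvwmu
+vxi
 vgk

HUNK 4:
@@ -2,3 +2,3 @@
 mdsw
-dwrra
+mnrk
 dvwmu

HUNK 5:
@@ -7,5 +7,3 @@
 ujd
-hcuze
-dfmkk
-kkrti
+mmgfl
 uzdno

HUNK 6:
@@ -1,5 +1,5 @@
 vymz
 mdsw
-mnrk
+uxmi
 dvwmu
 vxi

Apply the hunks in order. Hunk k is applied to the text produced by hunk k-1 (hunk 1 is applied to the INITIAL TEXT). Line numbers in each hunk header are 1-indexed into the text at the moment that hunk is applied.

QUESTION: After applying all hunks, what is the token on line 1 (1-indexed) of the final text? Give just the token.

Answer: vymz

Derivation:
Hunk 1: at line 2 remove [vaqc,khnks] add [yqx] -> 8 lines: vymz mdsw edo yqx hcuze dfmkk kkrti uzdno
Hunk 2: at line 2 remove [edo,yqx] add [ndtgo,vgk,ujd] -> 9 lines: vymz mdsw ndtgo vgk ujd hcuze dfmkk kkrti uzdno
Hunk 3: at line 2 remove [ndtgo] add [dwrra,dvwmu,vxi] -> 11 lines: vymz mdsw dwrra dvwmu vxi vgk ujd hcuze dfmkk kkrti uzdno
Hunk 4: at line 2 remove [dwrra] add [mnrk] -> 11 lines: vymz mdsw mnrk dvwmu vxi vgk ujd hcuze dfmkk kkrti uzdno
Hunk 5: at line 7 remove [hcuze,dfmkk,kkrti] add [mmgfl] -> 9 lines: vymz mdsw mnrk dvwmu vxi vgk ujd mmgfl uzdno
Hunk 6: at line 1 remove [mnrk] add [uxmi] -> 9 lines: vymz mdsw uxmi dvwmu vxi vgk ujd mmgfl uzdno
Final line 1: vymz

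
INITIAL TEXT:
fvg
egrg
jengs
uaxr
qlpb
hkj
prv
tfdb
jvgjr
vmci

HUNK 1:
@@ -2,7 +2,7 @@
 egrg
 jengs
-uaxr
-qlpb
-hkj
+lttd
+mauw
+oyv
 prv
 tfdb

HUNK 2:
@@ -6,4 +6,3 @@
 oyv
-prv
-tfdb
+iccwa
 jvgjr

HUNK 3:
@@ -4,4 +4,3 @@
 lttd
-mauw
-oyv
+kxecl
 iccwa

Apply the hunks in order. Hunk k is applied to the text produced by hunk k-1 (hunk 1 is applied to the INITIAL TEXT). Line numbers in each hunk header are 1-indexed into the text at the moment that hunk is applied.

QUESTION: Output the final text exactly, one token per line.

Hunk 1: at line 2 remove [uaxr,qlpb,hkj] add [lttd,mauw,oyv] -> 10 lines: fvg egrg jengs lttd mauw oyv prv tfdb jvgjr vmci
Hunk 2: at line 6 remove [prv,tfdb] add [iccwa] -> 9 lines: fvg egrg jengs lttd mauw oyv iccwa jvgjr vmci
Hunk 3: at line 4 remove [mauw,oyv] add [kxecl] -> 8 lines: fvg egrg jengs lttd kxecl iccwa jvgjr vmci

Answer: fvg
egrg
jengs
lttd
kxecl
iccwa
jvgjr
vmci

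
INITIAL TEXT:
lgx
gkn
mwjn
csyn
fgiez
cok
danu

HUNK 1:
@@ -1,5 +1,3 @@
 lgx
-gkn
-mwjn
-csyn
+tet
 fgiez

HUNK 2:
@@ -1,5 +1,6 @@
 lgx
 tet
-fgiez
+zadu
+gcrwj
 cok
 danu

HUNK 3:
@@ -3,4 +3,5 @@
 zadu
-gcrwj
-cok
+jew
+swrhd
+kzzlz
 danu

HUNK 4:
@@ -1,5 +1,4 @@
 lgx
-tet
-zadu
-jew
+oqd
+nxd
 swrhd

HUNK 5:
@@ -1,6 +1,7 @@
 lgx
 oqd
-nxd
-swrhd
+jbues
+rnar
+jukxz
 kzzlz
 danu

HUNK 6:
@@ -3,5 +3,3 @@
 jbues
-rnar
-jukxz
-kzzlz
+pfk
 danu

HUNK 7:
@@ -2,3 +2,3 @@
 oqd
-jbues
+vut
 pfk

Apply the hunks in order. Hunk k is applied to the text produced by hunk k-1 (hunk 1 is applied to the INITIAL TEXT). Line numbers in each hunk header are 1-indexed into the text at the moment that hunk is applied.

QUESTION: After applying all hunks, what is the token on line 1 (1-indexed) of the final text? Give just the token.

Hunk 1: at line 1 remove [gkn,mwjn,csyn] add [tet] -> 5 lines: lgx tet fgiez cok danu
Hunk 2: at line 1 remove [fgiez] add [zadu,gcrwj] -> 6 lines: lgx tet zadu gcrwj cok danu
Hunk 3: at line 3 remove [gcrwj,cok] add [jew,swrhd,kzzlz] -> 7 lines: lgx tet zadu jew swrhd kzzlz danu
Hunk 4: at line 1 remove [tet,zadu,jew] add [oqd,nxd] -> 6 lines: lgx oqd nxd swrhd kzzlz danu
Hunk 5: at line 1 remove [nxd,swrhd] add [jbues,rnar,jukxz] -> 7 lines: lgx oqd jbues rnar jukxz kzzlz danu
Hunk 6: at line 3 remove [rnar,jukxz,kzzlz] add [pfk] -> 5 lines: lgx oqd jbues pfk danu
Hunk 7: at line 2 remove [jbues] add [vut] -> 5 lines: lgx oqd vut pfk danu
Final line 1: lgx

Answer: lgx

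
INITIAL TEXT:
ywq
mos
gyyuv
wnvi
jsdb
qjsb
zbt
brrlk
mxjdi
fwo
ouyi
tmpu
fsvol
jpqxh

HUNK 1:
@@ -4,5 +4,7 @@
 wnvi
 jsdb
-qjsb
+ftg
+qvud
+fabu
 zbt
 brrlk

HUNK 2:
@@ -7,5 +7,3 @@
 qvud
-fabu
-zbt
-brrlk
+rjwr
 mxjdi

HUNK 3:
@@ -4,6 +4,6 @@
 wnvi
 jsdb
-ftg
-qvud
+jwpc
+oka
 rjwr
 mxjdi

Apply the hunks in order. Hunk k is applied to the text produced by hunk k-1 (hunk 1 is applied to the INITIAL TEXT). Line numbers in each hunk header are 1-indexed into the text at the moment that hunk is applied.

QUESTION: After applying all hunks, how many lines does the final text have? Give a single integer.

Answer: 14

Derivation:
Hunk 1: at line 4 remove [qjsb] add [ftg,qvud,fabu] -> 16 lines: ywq mos gyyuv wnvi jsdb ftg qvud fabu zbt brrlk mxjdi fwo ouyi tmpu fsvol jpqxh
Hunk 2: at line 7 remove [fabu,zbt,brrlk] add [rjwr] -> 14 lines: ywq mos gyyuv wnvi jsdb ftg qvud rjwr mxjdi fwo ouyi tmpu fsvol jpqxh
Hunk 3: at line 4 remove [ftg,qvud] add [jwpc,oka] -> 14 lines: ywq mos gyyuv wnvi jsdb jwpc oka rjwr mxjdi fwo ouyi tmpu fsvol jpqxh
Final line count: 14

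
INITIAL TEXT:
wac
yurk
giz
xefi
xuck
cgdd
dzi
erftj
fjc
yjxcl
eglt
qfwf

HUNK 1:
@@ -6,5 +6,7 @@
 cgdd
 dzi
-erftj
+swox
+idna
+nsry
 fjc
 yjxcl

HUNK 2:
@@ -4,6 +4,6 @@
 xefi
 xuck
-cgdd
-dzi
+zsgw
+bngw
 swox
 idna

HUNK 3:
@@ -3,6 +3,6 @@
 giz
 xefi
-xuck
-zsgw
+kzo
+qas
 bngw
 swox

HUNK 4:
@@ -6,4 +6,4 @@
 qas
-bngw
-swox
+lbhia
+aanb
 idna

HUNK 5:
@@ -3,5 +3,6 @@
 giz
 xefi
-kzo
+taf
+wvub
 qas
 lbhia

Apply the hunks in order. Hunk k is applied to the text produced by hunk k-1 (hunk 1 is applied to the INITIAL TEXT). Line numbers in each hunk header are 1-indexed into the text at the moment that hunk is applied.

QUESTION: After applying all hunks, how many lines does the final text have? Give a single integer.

Answer: 15

Derivation:
Hunk 1: at line 6 remove [erftj] add [swox,idna,nsry] -> 14 lines: wac yurk giz xefi xuck cgdd dzi swox idna nsry fjc yjxcl eglt qfwf
Hunk 2: at line 4 remove [cgdd,dzi] add [zsgw,bngw] -> 14 lines: wac yurk giz xefi xuck zsgw bngw swox idna nsry fjc yjxcl eglt qfwf
Hunk 3: at line 3 remove [xuck,zsgw] add [kzo,qas] -> 14 lines: wac yurk giz xefi kzo qas bngw swox idna nsry fjc yjxcl eglt qfwf
Hunk 4: at line 6 remove [bngw,swox] add [lbhia,aanb] -> 14 lines: wac yurk giz xefi kzo qas lbhia aanb idna nsry fjc yjxcl eglt qfwf
Hunk 5: at line 3 remove [kzo] add [taf,wvub] -> 15 lines: wac yurk giz xefi taf wvub qas lbhia aanb idna nsry fjc yjxcl eglt qfwf
Final line count: 15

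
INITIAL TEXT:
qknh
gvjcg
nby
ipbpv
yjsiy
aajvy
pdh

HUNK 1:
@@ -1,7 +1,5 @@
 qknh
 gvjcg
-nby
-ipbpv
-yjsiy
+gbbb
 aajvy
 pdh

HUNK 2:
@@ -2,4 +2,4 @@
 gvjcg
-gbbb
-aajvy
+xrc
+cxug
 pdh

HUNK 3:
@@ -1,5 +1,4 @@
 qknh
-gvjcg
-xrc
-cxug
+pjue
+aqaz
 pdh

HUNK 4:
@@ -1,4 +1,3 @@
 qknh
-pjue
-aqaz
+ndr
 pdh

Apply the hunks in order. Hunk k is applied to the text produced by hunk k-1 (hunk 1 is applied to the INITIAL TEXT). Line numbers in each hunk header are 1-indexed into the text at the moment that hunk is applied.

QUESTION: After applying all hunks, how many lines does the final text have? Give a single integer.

Hunk 1: at line 1 remove [nby,ipbpv,yjsiy] add [gbbb] -> 5 lines: qknh gvjcg gbbb aajvy pdh
Hunk 2: at line 2 remove [gbbb,aajvy] add [xrc,cxug] -> 5 lines: qknh gvjcg xrc cxug pdh
Hunk 3: at line 1 remove [gvjcg,xrc,cxug] add [pjue,aqaz] -> 4 lines: qknh pjue aqaz pdh
Hunk 4: at line 1 remove [pjue,aqaz] add [ndr] -> 3 lines: qknh ndr pdh
Final line count: 3

Answer: 3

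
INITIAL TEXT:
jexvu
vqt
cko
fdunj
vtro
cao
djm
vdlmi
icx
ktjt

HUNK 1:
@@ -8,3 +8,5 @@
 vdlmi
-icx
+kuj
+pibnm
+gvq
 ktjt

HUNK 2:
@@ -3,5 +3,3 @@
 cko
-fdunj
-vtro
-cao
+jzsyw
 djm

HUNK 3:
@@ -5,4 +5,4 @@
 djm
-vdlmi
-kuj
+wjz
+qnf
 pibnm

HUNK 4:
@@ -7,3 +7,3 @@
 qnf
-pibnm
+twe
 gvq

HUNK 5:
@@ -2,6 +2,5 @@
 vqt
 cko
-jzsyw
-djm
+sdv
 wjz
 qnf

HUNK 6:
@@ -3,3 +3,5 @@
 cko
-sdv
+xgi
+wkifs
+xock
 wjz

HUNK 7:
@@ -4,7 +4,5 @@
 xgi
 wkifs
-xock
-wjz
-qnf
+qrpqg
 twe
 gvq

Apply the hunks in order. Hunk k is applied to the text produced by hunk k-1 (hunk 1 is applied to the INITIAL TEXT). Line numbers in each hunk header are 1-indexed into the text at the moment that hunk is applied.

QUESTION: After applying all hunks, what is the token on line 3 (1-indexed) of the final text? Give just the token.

Hunk 1: at line 8 remove [icx] add [kuj,pibnm,gvq] -> 12 lines: jexvu vqt cko fdunj vtro cao djm vdlmi kuj pibnm gvq ktjt
Hunk 2: at line 3 remove [fdunj,vtro,cao] add [jzsyw] -> 10 lines: jexvu vqt cko jzsyw djm vdlmi kuj pibnm gvq ktjt
Hunk 3: at line 5 remove [vdlmi,kuj] add [wjz,qnf] -> 10 lines: jexvu vqt cko jzsyw djm wjz qnf pibnm gvq ktjt
Hunk 4: at line 7 remove [pibnm] add [twe] -> 10 lines: jexvu vqt cko jzsyw djm wjz qnf twe gvq ktjt
Hunk 5: at line 2 remove [jzsyw,djm] add [sdv] -> 9 lines: jexvu vqt cko sdv wjz qnf twe gvq ktjt
Hunk 6: at line 3 remove [sdv] add [xgi,wkifs,xock] -> 11 lines: jexvu vqt cko xgi wkifs xock wjz qnf twe gvq ktjt
Hunk 7: at line 4 remove [xock,wjz,qnf] add [qrpqg] -> 9 lines: jexvu vqt cko xgi wkifs qrpqg twe gvq ktjt
Final line 3: cko

Answer: cko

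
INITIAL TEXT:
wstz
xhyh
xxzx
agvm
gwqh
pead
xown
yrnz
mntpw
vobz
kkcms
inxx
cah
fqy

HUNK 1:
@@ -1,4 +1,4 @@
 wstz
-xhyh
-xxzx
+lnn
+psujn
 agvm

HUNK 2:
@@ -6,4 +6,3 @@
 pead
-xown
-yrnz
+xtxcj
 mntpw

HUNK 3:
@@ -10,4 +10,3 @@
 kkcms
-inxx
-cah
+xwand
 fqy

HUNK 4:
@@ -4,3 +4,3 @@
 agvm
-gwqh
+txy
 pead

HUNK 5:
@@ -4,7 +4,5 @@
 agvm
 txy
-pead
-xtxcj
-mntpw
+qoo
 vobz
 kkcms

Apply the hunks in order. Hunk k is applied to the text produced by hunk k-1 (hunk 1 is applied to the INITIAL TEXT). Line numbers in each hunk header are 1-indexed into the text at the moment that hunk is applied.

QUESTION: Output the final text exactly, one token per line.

Answer: wstz
lnn
psujn
agvm
txy
qoo
vobz
kkcms
xwand
fqy

Derivation:
Hunk 1: at line 1 remove [xhyh,xxzx] add [lnn,psujn] -> 14 lines: wstz lnn psujn agvm gwqh pead xown yrnz mntpw vobz kkcms inxx cah fqy
Hunk 2: at line 6 remove [xown,yrnz] add [xtxcj] -> 13 lines: wstz lnn psujn agvm gwqh pead xtxcj mntpw vobz kkcms inxx cah fqy
Hunk 3: at line 10 remove [inxx,cah] add [xwand] -> 12 lines: wstz lnn psujn agvm gwqh pead xtxcj mntpw vobz kkcms xwand fqy
Hunk 4: at line 4 remove [gwqh] add [txy] -> 12 lines: wstz lnn psujn agvm txy pead xtxcj mntpw vobz kkcms xwand fqy
Hunk 5: at line 4 remove [pead,xtxcj,mntpw] add [qoo] -> 10 lines: wstz lnn psujn agvm txy qoo vobz kkcms xwand fqy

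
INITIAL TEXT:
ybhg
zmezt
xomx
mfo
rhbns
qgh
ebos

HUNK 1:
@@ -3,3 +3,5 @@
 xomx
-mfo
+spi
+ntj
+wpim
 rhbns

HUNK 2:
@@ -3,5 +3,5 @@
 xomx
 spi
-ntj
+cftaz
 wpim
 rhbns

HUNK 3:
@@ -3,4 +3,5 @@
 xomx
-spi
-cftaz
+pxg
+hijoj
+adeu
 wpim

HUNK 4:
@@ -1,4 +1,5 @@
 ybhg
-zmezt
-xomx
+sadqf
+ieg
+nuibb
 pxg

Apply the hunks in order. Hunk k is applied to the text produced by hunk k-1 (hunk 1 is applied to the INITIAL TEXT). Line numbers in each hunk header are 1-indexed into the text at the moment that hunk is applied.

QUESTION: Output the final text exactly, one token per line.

Answer: ybhg
sadqf
ieg
nuibb
pxg
hijoj
adeu
wpim
rhbns
qgh
ebos

Derivation:
Hunk 1: at line 3 remove [mfo] add [spi,ntj,wpim] -> 9 lines: ybhg zmezt xomx spi ntj wpim rhbns qgh ebos
Hunk 2: at line 3 remove [ntj] add [cftaz] -> 9 lines: ybhg zmezt xomx spi cftaz wpim rhbns qgh ebos
Hunk 3: at line 3 remove [spi,cftaz] add [pxg,hijoj,adeu] -> 10 lines: ybhg zmezt xomx pxg hijoj adeu wpim rhbns qgh ebos
Hunk 4: at line 1 remove [zmezt,xomx] add [sadqf,ieg,nuibb] -> 11 lines: ybhg sadqf ieg nuibb pxg hijoj adeu wpim rhbns qgh ebos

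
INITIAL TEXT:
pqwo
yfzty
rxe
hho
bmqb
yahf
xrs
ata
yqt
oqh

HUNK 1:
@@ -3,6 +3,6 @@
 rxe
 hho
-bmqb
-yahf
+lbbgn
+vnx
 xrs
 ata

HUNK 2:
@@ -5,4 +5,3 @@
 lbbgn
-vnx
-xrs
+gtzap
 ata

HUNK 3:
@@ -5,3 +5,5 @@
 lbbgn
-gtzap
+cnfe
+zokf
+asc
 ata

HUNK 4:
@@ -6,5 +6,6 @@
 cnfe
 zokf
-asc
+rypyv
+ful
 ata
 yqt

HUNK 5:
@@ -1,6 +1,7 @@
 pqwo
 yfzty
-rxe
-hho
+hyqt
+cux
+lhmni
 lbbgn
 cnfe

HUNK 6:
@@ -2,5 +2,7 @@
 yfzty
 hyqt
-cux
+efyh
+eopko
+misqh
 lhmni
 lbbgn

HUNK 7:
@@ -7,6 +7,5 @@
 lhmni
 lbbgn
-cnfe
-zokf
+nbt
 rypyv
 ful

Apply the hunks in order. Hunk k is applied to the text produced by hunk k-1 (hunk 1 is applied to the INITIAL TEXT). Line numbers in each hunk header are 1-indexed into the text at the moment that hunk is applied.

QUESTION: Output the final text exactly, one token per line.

Answer: pqwo
yfzty
hyqt
efyh
eopko
misqh
lhmni
lbbgn
nbt
rypyv
ful
ata
yqt
oqh

Derivation:
Hunk 1: at line 3 remove [bmqb,yahf] add [lbbgn,vnx] -> 10 lines: pqwo yfzty rxe hho lbbgn vnx xrs ata yqt oqh
Hunk 2: at line 5 remove [vnx,xrs] add [gtzap] -> 9 lines: pqwo yfzty rxe hho lbbgn gtzap ata yqt oqh
Hunk 3: at line 5 remove [gtzap] add [cnfe,zokf,asc] -> 11 lines: pqwo yfzty rxe hho lbbgn cnfe zokf asc ata yqt oqh
Hunk 4: at line 6 remove [asc] add [rypyv,ful] -> 12 lines: pqwo yfzty rxe hho lbbgn cnfe zokf rypyv ful ata yqt oqh
Hunk 5: at line 1 remove [rxe,hho] add [hyqt,cux,lhmni] -> 13 lines: pqwo yfzty hyqt cux lhmni lbbgn cnfe zokf rypyv ful ata yqt oqh
Hunk 6: at line 2 remove [cux] add [efyh,eopko,misqh] -> 15 lines: pqwo yfzty hyqt efyh eopko misqh lhmni lbbgn cnfe zokf rypyv ful ata yqt oqh
Hunk 7: at line 7 remove [cnfe,zokf] add [nbt] -> 14 lines: pqwo yfzty hyqt efyh eopko misqh lhmni lbbgn nbt rypyv ful ata yqt oqh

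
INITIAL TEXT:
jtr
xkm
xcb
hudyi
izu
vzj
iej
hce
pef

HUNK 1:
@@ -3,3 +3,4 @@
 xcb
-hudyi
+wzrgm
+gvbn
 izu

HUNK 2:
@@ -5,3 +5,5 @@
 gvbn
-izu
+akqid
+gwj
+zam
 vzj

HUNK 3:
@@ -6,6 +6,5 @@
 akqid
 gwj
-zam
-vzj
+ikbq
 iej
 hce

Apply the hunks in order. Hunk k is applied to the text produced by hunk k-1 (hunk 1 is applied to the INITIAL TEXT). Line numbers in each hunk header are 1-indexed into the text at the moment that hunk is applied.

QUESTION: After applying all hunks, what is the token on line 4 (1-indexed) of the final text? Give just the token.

Answer: wzrgm

Derivation:
Hunk 1: at line 3 remove [hudyi] add [wzrgm,gvbn] -> 10 lines: jtr xkm xcb wzrgm gvbn izu vzj iej hce pef
Hunk 2: at line 5 remove [izu] add [akqid,gwj,zam] -> 12 lines: jtr xkm xcb wzrgm gvbn akqid gwj zam vzj iej hce pef
Hunk 3: at line 6 remove [zam,vzj] add [ikbq] -> 11 lines: jtr xkm xcb wzrgm gvbn akqid gwj ikbq iej hce pef
Final line 4: wzrgm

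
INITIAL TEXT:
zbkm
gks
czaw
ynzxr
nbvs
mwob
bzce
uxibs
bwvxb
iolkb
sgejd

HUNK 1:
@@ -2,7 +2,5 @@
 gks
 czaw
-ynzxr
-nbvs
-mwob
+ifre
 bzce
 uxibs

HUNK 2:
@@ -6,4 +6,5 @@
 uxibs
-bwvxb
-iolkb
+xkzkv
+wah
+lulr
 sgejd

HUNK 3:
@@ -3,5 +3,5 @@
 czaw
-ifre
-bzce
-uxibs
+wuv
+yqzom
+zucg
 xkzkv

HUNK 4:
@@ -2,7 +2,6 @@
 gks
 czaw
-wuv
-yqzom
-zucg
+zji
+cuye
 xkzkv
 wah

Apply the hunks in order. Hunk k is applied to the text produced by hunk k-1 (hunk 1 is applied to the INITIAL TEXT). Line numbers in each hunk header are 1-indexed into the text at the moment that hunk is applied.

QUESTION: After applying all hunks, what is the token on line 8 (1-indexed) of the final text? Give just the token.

Hunk 1: at line 2 remove [ynzxr,nbvs,mwob] add [ifre] -> 9 lines: zbkm gks czaw ifre bzce uxibs bwvxb iolkb sgejd
Hunk 2: at line 6 remove [bwvxb,iolkb] add [xkzkv,wah,lulr] -> 10 lines: zbkm gks czaw ifre bzce uxibs xkzkv wah lulr sgejd
Hunk 3: at line 3 remove [ifre,bzce,uxibs] add [wuv,yqzom,zucg] -> 10 lines: zbkm gks czaw wuv yqzom zucg xkzkv wah lulr sgejd
Hunk 4: at line 2 remove [wuv,yqzom,zucg] add [zji,cuye] -> 9 lines: zbkm gks czaw zji cuye xkzkv wah lulr sgejd
Final line 8: lulr

Answer: lulr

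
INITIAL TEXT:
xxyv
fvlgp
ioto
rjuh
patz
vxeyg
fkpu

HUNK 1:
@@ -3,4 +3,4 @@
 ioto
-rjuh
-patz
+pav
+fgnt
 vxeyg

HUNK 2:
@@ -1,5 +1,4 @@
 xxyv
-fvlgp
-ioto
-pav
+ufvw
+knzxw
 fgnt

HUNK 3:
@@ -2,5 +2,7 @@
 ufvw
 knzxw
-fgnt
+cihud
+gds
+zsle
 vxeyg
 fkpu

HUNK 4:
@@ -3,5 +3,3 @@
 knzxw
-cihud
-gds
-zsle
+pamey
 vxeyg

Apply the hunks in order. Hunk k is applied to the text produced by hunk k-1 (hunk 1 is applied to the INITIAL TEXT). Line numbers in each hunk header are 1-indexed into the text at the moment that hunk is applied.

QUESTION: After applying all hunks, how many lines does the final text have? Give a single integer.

Answer: 6

Derivation:
Hunk 1: at line 3 remove [rjuh,patz] add [pav,fgnt] -> 7 lines: xxyv fvlgp ioto pav fgnt vxeyg fkpu
Hunk 2: at line 1 remove [fvlgp,ioto,pav] add [ufvw,knzxw] -> 6 lines: xxyv ufvw knzxw fgnt vxeyg fkpu
Hunk 3: at line 2 remove [fgnt] add [cihud,gds,zsle] -> 8 lines: xxyv ufvw knzxw cihud gds zsle vxeyg fkpu
Hunk 4: at line 3 remove [cihud,gds,zsle] add [pamey] -> 6 lines: xxyv ufvw knzxw pamey vxeyg fkpu
Final line count: 6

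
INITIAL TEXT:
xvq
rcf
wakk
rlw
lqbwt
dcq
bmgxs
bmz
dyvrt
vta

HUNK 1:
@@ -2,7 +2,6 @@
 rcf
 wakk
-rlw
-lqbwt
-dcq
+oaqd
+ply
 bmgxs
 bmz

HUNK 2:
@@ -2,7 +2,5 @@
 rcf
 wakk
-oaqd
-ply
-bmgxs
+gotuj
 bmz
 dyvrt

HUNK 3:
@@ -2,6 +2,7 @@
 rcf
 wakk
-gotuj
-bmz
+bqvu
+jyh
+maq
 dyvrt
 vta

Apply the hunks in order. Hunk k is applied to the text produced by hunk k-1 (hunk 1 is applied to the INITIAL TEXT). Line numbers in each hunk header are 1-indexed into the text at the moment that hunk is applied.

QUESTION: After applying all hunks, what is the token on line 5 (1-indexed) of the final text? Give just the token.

Answer: jyh

Derivation:
Hunk 1: at line 2 remove [rlw,lqbwt,dcq] add [oaqd,ply] -> 9 lines: xvq rcf wakk oaqd ply bmgxs bmz dyvrt vta
Hunk 2: at line 2 remove [oaqd,ply,bmgxs] add [gotuj] -> 7 lines: xvq rcf wakk gotuj bmz dyvrt vta
Hunk 3: at line 2 remove [gotuj,bmz] add [bqvu,jyh,maq] -> 8 lines: xvq rcf wakk bqvu jyh maq dyvrt vta
Final line 5: jyh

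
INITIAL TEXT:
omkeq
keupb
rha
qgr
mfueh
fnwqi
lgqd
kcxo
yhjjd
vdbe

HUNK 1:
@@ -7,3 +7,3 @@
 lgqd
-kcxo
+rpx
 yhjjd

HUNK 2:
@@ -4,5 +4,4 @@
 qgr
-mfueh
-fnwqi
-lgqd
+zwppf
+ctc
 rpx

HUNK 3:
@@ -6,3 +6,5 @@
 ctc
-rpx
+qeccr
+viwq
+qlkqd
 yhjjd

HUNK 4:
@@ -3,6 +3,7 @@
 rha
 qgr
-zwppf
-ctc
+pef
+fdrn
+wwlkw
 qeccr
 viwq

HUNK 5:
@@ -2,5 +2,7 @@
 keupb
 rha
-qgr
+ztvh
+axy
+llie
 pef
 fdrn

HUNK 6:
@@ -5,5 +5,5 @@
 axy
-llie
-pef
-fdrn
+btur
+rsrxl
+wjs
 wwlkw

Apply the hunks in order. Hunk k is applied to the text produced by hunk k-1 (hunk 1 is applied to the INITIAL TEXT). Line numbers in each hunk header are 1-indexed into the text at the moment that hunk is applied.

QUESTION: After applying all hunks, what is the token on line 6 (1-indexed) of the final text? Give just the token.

Hunk 1: at line 7 remove [kcxo] add [rpx] -> 10 lines: omkeq keupb rha qgr mfueh fnwqi lgqd rpx yhjjd vdbe
Hunk 2: at line 4 remove [mfueh,fnwqi,lgqd] add [zwppf,ctc] -> 9 lines: omkeq keupb rha qgr zwppf ctc rpx yhjjd vdbe
Hunk 3: at line 6 remove [rpx] add [qeccr,viwq,qlkqd] -> 11 lines: omkeq keupb rha qgr zwppf ctc qeccr viwq qlkqd yhjjd vdbe
Hunk 4: at line 3 remove [zwppf,ctc] add [pef,fdrn,wwlkw] -> 12 lines: omkeq keupb rha qgr pef fdrn wwlkw qeccr viwq qlkqd yhjjd vdbe
Hunk 5: at line 2 remove [qgr] add [ztvh,axy,llie] -> 14 lines: omkeq keupb rha ztvh axy llie pef fdrn wwlkw qeccr viwq qlkqd yhjjd vdbe
Hunk 6: at line 5 remove [llie,pef,fdrn] add [btur,rsrxl,wjs] -> 14 lines: omkeq keupb rha ztvh axy btur rsrxl wjs wwlkw qeccr viwq qlkqd yhjjd vdbe
Final line 6: btur

Answer: btur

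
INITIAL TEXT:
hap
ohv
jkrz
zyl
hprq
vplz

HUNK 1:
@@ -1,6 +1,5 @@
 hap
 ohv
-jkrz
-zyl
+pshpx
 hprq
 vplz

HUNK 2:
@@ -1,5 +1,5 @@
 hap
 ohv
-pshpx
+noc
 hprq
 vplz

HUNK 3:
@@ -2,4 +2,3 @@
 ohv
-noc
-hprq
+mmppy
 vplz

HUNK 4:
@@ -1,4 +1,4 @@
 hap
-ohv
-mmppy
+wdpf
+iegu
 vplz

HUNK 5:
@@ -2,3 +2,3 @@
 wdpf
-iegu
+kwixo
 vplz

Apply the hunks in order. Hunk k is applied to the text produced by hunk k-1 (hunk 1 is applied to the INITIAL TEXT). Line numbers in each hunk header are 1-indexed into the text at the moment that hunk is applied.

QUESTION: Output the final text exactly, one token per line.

Hunk 1: at line 1 remove [jkrz,zyl] add [pshpx] -> 5 lines: hap ohv pshpx hprq vplz
Hunk 2: at line 1 remove [pshpx] add [noc] -> 5 lines: hap ohv noc hprq vplz
Hunk 3: at line 2 remove [noc,hprq] add [mmppy] -> 4 lines: hap ohv mmppy vplz
Hunk 4: at line 1 remove [ohv,mmppy] add [wdpf,iegu] -> 4 lines: hap wdpf iegu vplz
Hunk 5: at line 2 remove [iegu] add [kwixo] -> 4 lines: hap wdpf kwixo vplz

Answer: hap
wdpf
kwixo
vplz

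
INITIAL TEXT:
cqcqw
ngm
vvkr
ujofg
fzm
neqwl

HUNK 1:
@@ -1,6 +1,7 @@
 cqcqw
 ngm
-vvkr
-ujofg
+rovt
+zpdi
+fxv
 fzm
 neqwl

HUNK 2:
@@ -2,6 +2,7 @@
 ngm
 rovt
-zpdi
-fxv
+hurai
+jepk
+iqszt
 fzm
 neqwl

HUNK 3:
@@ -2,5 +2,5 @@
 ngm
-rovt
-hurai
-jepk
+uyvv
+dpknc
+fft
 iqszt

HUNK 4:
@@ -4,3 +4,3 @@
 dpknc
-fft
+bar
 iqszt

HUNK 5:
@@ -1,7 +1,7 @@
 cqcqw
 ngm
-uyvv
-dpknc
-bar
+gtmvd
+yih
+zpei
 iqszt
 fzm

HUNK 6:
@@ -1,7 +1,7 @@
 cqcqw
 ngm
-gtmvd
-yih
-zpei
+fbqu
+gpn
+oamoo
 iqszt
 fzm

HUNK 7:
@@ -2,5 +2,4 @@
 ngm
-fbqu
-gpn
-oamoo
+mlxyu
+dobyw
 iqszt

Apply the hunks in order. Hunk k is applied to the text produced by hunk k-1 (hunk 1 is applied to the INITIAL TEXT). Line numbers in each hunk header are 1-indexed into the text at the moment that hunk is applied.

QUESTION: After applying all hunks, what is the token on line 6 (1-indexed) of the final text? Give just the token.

Answer: fzm

Derivation:
Hunk 1: at line 1 remove [vvkr,ujofg] add [rovt,zpdi,fxv] -> 7 lines: cqcqw ngm rovt zpdi fxv fzm neqwl
Hunk 2: at line 2 remove [zpdi,fxv] add [hurai,jepk,iqszt] -> 8 lines: cqcqw ngm rovt hurai jepk iqszt fzm neqwl
Hunk 3: at line 2 remove [rovt,hurai,jepk] add [uyvv,dpknc,fft] -> 8 lines: cqcqw ngm uyvv dpknc fft iqszt fzm neqwl
Hunk 4: at line 4 remove [fft] add [bar] -> 8 lines: cqcqw ngm uyvv dpknc bar iqszt fzm neqwl
Hunk 5: at line 1 remove [uyvv,dpknc,bar] add [gtmvd,yih,zpei] -> 8 lines: cqcqw ngm gtmvd yih zpei iqszt fzm neqwl
Hunk 6: at line 1 remove [gtmvd,yih,zpei] add [fbqu,gpn,oamoo] -> 8 lines: cqcqw ngm fbqu gpn oamoo iqszt fzm neqwl
Hunk 7: at line 2 remove [fbqu,gpn,oamoo] add [mlxyu,dobyw] -> 7 lines: cqcqw ngm mlxyu dobyw iqszt fzm neqwl
Final line 6: fzm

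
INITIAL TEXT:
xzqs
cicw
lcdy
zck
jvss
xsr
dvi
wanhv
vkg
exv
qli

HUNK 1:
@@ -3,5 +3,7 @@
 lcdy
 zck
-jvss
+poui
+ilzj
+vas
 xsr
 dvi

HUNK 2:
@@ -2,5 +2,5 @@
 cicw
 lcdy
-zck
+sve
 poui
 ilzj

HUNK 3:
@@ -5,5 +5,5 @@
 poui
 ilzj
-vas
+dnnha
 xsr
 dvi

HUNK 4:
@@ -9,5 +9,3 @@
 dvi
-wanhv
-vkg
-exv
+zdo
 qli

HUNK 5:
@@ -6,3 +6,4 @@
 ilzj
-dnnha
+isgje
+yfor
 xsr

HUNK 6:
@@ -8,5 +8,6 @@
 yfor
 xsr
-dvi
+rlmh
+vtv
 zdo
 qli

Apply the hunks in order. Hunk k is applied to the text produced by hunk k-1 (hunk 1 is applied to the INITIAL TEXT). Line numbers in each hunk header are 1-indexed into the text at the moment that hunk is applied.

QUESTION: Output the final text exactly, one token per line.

Hunk 1: at line 3 remove [jvss] add [poui,ilzj,vas] -> 13 lines: xzqs cicw lcdy zck poui ilzj vas xsr dvi wanhv vkg exv qli
Hunk 2: at line 2 remove [zck] add [sve] -> 13 lines: xzqs cicw lcdy sve poui ilzj vas xsr dvi wanhv vkg exv qli
Hunk 3: at line 5 remove [vas] add [dnnha] -> 13 lines: xzqs cicw lcdy sve poui ilzj dnnha xsr dvi wanhv vkg exv qli
Hunk 4: at line 9 remove [wanhv,vkg,exv] add [zdo] -> 11 lines: xzqs cicw lcdy sve poui ilzj dnnha xsr dvi zdo qli
Hunk 5: at line 6 remove [dnnha] add [isgje,yfor] -> 12 lines: xzqs cicw lcdy sve poui ilzj isgje yfor xsr dvi zdo qli
Hunk 6: at line 8 remove [dvi] add [rlmh,vtv] -> 13 lines: xzqs cicw lcdy sve poui ilzj isgje yfor xsr rlmh vtv zdo qli

Answer: xzqs
cicw
lcdy
sve
poui
ilzj
isgje
yfor
xsr
rlmh
vtv
zdo
qli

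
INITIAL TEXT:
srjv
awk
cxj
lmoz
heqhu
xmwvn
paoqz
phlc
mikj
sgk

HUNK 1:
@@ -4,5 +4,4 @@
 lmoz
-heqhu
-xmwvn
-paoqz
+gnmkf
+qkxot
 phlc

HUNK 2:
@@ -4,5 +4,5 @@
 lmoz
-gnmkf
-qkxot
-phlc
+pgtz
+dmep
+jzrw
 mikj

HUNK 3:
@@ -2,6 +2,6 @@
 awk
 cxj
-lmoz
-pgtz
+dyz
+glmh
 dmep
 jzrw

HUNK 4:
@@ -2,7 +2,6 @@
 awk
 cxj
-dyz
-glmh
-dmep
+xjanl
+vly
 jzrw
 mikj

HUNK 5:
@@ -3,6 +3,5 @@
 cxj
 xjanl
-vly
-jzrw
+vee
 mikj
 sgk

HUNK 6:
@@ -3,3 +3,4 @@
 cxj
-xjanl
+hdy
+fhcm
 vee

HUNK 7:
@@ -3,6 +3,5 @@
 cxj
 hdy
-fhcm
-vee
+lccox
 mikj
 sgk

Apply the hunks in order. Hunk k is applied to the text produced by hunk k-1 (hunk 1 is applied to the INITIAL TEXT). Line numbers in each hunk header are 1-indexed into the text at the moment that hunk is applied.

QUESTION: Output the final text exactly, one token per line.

Hunk 1: at line 4 remove [heqhu,xmwvn,paoqz] add [gnmkf,qkxot] -> 9 lines: srjv awk cxj lmoz gnmkf qkxot phlc mikj sgk
Hunk 2: at line 4 remove [gnmkf,qkxot,phlc] add [pgtz,dmep,jzrw] -> 9 lines: srjv awk cxj lmoz pgtz dmep jzrw mikj sgk
Hunk 3: at line 2 remove [lmoz,pgtz] add [dyz,glmh] -> 9 lines: srjv awk cxj dyz glmh dmep jzrw mikj sgk
Hunk 4: at line 2 remove [dyz,glmh,dmep] add [xjanl,vly] -> 8 lines: srjv awk cxj xjanl vly jzrw mikj sgk
Hunk 5: at line 3 remove [vly,jzrw] add [vee] -> 7 lines: srjv awk cxj xjanl vee mikj sgk
Hunk 6: at line 3 remove [xjanl] add [hdy,fhcm] -> 8 lines: srjv awk cxj hdy fhcm vee mikj sgk
Hunk 7: at line 3 remove [fhcm,vee] add [lccox] -> 7 lines: srjv awk cxj hdy lccox mikj sgk

Answer: srjv
awk
cxj
hdy
lccox
mikj
sgk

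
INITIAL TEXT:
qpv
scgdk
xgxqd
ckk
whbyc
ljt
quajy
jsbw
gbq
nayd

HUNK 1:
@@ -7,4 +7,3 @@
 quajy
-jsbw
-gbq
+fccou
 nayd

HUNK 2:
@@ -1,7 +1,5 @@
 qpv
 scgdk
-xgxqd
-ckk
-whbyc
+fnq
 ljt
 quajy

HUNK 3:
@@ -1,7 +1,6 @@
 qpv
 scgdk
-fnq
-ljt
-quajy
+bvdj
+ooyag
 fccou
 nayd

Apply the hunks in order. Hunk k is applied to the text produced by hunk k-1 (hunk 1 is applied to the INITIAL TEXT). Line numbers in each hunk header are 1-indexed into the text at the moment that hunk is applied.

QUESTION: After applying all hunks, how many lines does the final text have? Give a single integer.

Answer: 6

Derivation:
Hunk 1: at line 7 remove [jsbw,gbq] add [fccou] -> 9 lines: qpv scgdk xgxqd ckk whbyc ljt quajy fccou nayd
Hunk 2: at line 1 remove [xgxqd,ckk,whbyc] add [fnq] -> 7 lines: qpv scgdk fnq ljt quajy fccou nayd
Hunk 3: at line 1 remove [fnq,ljt,quajy] add [bvdj,ooyag] -> 6 lines: qpv scgdk bvdj ooyag fccou nayd
Final line count: 6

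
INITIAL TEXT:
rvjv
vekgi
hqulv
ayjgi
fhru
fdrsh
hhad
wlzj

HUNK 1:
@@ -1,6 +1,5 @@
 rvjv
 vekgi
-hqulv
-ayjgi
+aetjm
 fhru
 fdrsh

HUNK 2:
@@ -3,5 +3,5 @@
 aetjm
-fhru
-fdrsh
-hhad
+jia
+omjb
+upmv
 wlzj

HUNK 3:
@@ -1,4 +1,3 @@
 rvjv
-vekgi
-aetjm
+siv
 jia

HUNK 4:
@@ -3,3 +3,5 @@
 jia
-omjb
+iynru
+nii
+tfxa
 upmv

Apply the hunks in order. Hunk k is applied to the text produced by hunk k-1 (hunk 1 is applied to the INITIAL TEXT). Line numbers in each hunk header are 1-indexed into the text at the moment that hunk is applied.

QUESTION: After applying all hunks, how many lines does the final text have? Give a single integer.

Answer: 8

Derivation:
Hunk 1: at line 1 remove [hqulv,ayjgi] add [aetjm] -> 7 lines: rvjv vekgi aetjm fhru fdrsh hhad wlzj
Hunk 2: at line 3 remove [fhru,fdrsh,hhad] add [jia,omjb,upmv] -> 7 lines: rvjv vekgi aetjm jia omjb upmv wlzj
Hunk 3: at line 1 remove [vekgi,aetjm] add [siv] -> 6 lines: rvjv siv jia omjb upmv wlzj
Hunk 4: at line 3 remove [omjb] add [iynru,nii,tfxa] -> 8 lines: rvjv siv jia iynru nii tfxa upmv wlzj
Final line count: 8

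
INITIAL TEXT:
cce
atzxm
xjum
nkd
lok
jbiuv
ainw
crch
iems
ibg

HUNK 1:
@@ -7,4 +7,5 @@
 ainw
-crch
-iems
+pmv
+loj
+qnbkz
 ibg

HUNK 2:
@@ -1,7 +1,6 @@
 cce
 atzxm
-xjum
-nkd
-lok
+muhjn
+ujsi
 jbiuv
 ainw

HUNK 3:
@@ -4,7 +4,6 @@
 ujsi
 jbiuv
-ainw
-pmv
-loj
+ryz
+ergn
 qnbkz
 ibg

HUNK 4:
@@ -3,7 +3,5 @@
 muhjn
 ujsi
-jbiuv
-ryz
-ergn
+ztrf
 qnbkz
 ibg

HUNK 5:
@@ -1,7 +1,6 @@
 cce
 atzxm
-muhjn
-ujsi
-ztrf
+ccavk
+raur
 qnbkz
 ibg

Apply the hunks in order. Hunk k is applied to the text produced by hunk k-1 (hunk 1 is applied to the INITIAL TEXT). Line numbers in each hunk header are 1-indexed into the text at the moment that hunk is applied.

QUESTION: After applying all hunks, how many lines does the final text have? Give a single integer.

Answer: 6

Derivation:
Hunk 1: at line 7 remove [crch,iems] add [pmv,loj,qnbkz] -> 11 lines: cce atzxm xjum nkd lok jbiuv ainw pmv loj qnbkz ibg
Hunk 2: at line 1 remove [xjum,nkd,lok] add [muhjn,ujsi] -> 10 lines: cce atzxm muhjn ujsi jbiuv ainw pmv loj qnbkz ibg
Hunk 3: at line 4 remove [ainw,pmv,loj] add [ryz,ergn] -> 9 lines: cce atzxm muhjn ujsi jbiuv ryz ergn qnbkz ibg
Hunk 4: at line 3 remove [jbiuv,ryz,ergn] add [ztrf] -> 7 lines: cce atzxm muhjn ujsi ztrf qnbkz ibg
Hunk 5: at line 1 remove [muhjn,ujsi,ztrf] add [ccavk,raur] -> 6 lines: cce atzxm ccavk raur qnbkz ibg
Final line count: 6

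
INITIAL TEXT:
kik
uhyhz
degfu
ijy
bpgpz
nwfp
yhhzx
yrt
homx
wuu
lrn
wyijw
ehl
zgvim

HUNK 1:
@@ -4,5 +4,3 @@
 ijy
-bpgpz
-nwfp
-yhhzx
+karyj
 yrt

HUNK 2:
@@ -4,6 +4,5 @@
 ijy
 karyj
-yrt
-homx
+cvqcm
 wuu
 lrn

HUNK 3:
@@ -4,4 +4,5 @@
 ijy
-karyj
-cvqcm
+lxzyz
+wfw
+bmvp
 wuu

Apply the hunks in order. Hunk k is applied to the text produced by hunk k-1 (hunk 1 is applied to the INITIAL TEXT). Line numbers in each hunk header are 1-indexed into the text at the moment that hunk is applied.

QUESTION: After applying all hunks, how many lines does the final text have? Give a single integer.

Answer: 12

Derivation:
Hunk 1: at line 4 remove [bpgpz,nwfp,yhhzx] add [karyj] -> 12 lines: kik uhyhz degfu ijy karyj yrt homx wuu lrn wyijw ehl zgvim
Hunk 2: at line 4 remove [yrt,homx] add [cvqcm] -> 11 lines: kik uhyhz degfu ijy karyj cvqcm wuu lrn wyijw ehl zgvim
Hunk 3: at line 4 remove [karyj,cvqcm] add [lxzyz,wfw,bmvp] -> 12 lines: kik uhyhz degfu ijy lxzyz wfw bmvp wuu lrn wyijw ehl zgvim
Final line count: 12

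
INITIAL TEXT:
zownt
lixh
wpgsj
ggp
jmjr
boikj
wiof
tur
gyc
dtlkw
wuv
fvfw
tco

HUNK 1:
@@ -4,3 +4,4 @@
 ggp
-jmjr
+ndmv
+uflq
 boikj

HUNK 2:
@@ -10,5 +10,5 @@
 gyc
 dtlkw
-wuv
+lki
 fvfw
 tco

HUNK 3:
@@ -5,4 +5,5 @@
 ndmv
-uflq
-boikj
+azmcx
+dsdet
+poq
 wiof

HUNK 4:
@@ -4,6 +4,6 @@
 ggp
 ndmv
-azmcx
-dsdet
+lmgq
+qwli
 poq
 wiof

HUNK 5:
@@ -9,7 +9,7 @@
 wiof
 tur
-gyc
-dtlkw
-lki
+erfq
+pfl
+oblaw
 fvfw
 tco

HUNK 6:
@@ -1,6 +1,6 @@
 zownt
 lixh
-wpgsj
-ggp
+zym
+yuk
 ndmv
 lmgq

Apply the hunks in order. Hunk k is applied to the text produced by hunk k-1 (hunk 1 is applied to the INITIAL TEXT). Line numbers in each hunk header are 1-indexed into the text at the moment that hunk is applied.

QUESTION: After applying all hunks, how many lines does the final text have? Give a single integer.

Answer: 15

Derivation:
Hunk 1: at line 4 remove [jmjr] add [ndmv,uflq] -> 14 lines: zownt lixh wpgsj ggp ndmv uflq boikj wiof tur gyc dtlkw wuv fvfw tco
Hunk 2: at line 10 remove [wuv] add [lki] -> 14 lines: zownt lixh wpgsj ggp ndmv uflq boikj wiof tur gyc dtlkw lki fvfw tco
Hunk 3: at line 5 remove [uflq,boikj] add [azmcx,dsdet,poq] -> 15 lines: zownt lixh wpgsj ggp ndmv azmcx dsdet poq wiof tur gyc dtlkw lki fvfw tco
Hunk 4: at line 4 remove [azmcx,dsdet] add [lmgq,qwli] -> 15 lines: zownt lixh wpgsj ggp ndmv lmgq qwli poq wiof tur gyc dtlkw lki fvfw tco
Hunk 5: at line 9 remove [gyc,dtlkw,lki] add [erfq,pfl,oblaw] -> 15 lines: zownt lixh wpgsj ggp ndmv lmgq qwli poq wiof tur erfq pfl oblaw fvfw tco
Hunk 6: at line 1 remove [wpgsj,ggp] add [zym,yuk] -> 15 lines: zownt lixh zym yuk ndmv lmgq qwli poq wiof tur erfq pfl oblaw fvfw tco
Final line count: 15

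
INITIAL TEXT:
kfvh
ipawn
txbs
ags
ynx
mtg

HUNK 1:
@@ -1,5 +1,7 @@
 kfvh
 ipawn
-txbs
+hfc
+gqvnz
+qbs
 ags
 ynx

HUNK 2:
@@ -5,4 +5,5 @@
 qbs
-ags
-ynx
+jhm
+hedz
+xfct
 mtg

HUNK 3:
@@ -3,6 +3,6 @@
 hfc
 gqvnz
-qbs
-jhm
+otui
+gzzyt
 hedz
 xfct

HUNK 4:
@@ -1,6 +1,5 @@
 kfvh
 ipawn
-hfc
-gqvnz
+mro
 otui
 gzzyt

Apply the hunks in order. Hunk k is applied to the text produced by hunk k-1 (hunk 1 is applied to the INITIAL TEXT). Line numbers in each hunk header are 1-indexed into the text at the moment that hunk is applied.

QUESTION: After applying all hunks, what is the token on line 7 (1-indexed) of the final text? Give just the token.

Answer: xfct

Derivation:
Hunk 1: at line 1 remove [txbs] add [hfc,gqvnz,qbs] -> 8 lines: kfvh ipawn hfc gqvnz qbs ags ynx mtg
Hunk 2: at line 5 remove [ags,ynx] add [jhm,hedz,xfct] -> 9 lines: kfvh ipawn hfc gqvnz qbs jhm hedz xfct mtg
Hunk 3: at line 3 remove [qbs,jhm] add [otui,gzzyt] -> 9 lines: kfvh ipawn hfc gqvnz otui gzzyt hedz xfct mtg
Hunk 4: at line 1 remove [hfc,gqvnz] add [mro] -> 8 lines: kfvh ipawn mro otui gzzyt hedz xfct mtg
Final line 7: xfct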